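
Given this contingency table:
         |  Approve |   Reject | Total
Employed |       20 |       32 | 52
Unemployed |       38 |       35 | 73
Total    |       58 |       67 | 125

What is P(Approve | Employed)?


P(Approve | Employed) = 20/(20+32) = 20/52 = 5/13

P(Approve|Employed) = 5/13 ≈ 38.46%


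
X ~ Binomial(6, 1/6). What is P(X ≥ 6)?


P(X ≥ 6) = Σ P(X=i) for i=6..6
P(X=6) = 1/46656
Sum = 1/46656

P(X ≥ 6) = 1/46656 ≈ 0.00%


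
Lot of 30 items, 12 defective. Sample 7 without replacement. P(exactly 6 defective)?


Hypergeometric: C(12,6)×C(18,1)/C(30,7)
= 924×18/2035800 = 77/9425

P(X=6) = 77/9425 ≈ 0.82%


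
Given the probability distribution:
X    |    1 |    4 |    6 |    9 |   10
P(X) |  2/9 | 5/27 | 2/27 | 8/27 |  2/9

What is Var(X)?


E[X] = 170/27
E[X²] = 1406/27
Var(X) = E[X²] - (E[X])² = 1406/27 - 28900/729 = 9062/729

Var(X) = 9062/729 ≈ 12.4307


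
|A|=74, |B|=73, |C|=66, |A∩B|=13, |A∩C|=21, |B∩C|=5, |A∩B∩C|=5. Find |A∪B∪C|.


|A∪B∪C| = 74+73+66-13-21-5+5 = 179

|A∪B∪C| = 179


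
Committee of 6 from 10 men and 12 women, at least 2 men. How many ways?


Count by #men:
  2M,4W: C(10,2)×C(12,4)=22275
  3M,3W: C(10,3)×C(12,3)=26400
  4M,2W: C(10,4)×C(12,2)=13860
  5M,1W: C(10,5)×C(12,1)=3024
  6M,0W: C(10,6)×C(12,0)=210
Total = 65769

65769


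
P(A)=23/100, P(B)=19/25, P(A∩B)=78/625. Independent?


P(A)×P(B) = 437/2500
P(A∩B) = 78/625
Not equal → NOT independent

No, not independent


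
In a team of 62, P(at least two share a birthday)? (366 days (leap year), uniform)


P(all different) = Π(366-i)/366 for i=0..61
= 0.004156
P(match) = 1 - 0.004156 = 0.995844

P ≈ 0.9958 ≈ 99.58%


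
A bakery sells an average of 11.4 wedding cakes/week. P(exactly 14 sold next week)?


Poisson(λ=11.4): P(X=14) = e^(-λ)×λ^k/k!
= e^(-11.4) × 11.4^14 / 14!
≈ 1.119548484e-05 × 6.26134910385e+14 / 87178291200 ≈ 0.080409

P(X=14) ≈ 0.080409 ≈ 8.04%


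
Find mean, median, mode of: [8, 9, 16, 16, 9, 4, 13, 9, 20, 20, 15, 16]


Sorted: [4, 8, 9, 9, 9, 13, 15, 16, 16, 16, 20, 20]
Mean = 155/12
Median = 14
Freq: {8: 1, 9: 3, 16: 3, 4: 1, 13: 1, 20: 2, 15: 1}
Mode: [9, 16]

Mean=155/12, Median=14, Mode=[9, 16]


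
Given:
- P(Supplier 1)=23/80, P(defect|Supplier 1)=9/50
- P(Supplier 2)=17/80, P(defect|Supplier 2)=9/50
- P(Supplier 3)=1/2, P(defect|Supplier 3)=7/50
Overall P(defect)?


P(B) = Σ P(B|Aᵢ)×P(Aᵢ)
  9/50×23/80 = 207/4000
  9/50×17/80 = 153/4000
  7/50×1/2 = 7/100
Sum = 4/25

P(defect) = 4/25 ≈ 16.00%


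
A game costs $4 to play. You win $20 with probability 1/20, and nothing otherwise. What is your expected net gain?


E[gain] = (20-4)×1/20 + (-4)×19/20
= 4/5 - 19/5 = -3

Expected net gain = $-3 ≈ $-3.00


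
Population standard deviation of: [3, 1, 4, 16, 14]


Mean = 38/5
  (3-38/5)²=529/25
  (1-38/5)²=1089/25
  (4-38/5)²=324/25
  (16-38/5)²=1764/25
  (14-38/5)²=1024/25
Σ(x-μ)² = 946/5
σ² = (946/5)/5 = 946/25

σ = √(946/25) ≈ 6.1514


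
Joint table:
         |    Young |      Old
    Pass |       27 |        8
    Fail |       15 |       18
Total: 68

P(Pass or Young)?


P(Pass∨Young) = P(Pass) + P(Young) - P(Pass∧Young)
= (35 + 42 - 27)/68 = 50/68 = 25/34

P = 25/34 ≈ 73.53%


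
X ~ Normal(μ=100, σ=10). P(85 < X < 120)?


z₁=(85-100)/10=-1.5, z₂=(120-100)/10=2.0
P = Φ(2.0) - Φ(-1.5) = 0.977250 - 0.066807 = 0.910443 ≈ 0.9104

P(85 < X < 120) ≈ 0.9104


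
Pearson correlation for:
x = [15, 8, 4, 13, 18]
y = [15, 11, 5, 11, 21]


n=5, Σx=58, Σy=63, Σxy=854, Σx²=798, Σy²=933
r = (5×854 - 58×63)/√((5×798 - 58²)(5×933 - 63²))
= 616/√(626×696) = 616/√435696 ≈ 616/660.0727 ≈ 0.9332

r ≈ 0.9332


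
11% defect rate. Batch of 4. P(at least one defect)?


P(all good) = (89/100)^4 = 62742241/100000000
P(≥1 defect) = 37257759/100000000

P = 37257759/100000000 ≈ 37.26%


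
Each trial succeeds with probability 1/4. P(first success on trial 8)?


Geometric: P(X=8) = (1-p)^(k-1)×p = (3/4)^7×1/4 = 2187/65536

P(X=8) = 2187/65536 ≈ 3.34%


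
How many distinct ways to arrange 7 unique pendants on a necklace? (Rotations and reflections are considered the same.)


Free circular arrangements: rotations and reflections both identified.
(n-1)!/2 = 6!/2 = 720/2 = 360

360


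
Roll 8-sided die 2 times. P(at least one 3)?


P(no 3)^2 = (7/8)^2 = 49/64
P(≥1) = 1 - 49/64 = 15/64

P = 15/64 ≈ 23.44%


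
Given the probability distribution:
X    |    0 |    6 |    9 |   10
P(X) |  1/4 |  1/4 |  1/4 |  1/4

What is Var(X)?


E[X] = 25/4
E[X²] = 217/4
Var(X) = E[X²] - (E[X])² = 217/4 - 625/16 = 243/16

Var(X) = 243/16 ≈ 15.1875


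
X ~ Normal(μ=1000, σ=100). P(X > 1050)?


z = (1050-1000)/100 = 0.5
P(X > 1050) = 1 - P(Z ≤ 0.5) = 1 - 0.6915 = 0.3085

P(X > 1050) ≈ 0.3085


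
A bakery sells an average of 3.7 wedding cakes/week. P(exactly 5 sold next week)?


Poisson(λ=3.7): P(X=5) = e^(-λ)×λ^k/k!
= e^(-3.7) × 3.7^5 / 5!
≈ 0.02472352647 × 693.43957 / 120 ≈ 0.142869

P(X=5) ≈ 0.142869 ≈ 14.29%


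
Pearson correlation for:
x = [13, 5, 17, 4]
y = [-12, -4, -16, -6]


n=4, Σx=39, Σy=-38, Σxy=-472, Σx²=499, Σy²=452
r = (4×(-472) - 39×(-38))/√((4×499 - 39²)(4×452 - (-38)²))
= -406/√(475×364) = -406/√172900 ≈ -406/415.8125 ≈ -0.9764

r ≈ -0.9764


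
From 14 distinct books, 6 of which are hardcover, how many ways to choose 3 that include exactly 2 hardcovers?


Choose 2 of the 6 hardcovers and 1 of the other 8 books:
C(6,2)×C(8,1) = 15×8 = 120

120


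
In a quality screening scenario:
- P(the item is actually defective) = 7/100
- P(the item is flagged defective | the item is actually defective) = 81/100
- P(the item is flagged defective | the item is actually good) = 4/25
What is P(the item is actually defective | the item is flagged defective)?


Using Bayes' theorem:
P(A|B) = P(B|A)·P(A) / P(B)

P(the item is flagged defective) = 81/100 × 7/100 + 4/25 × 93/100
= 567/10000 + 93/625 = 411/2000

P(the item is actually defective|the item is flagged defective) = (567/10000) / (411/2000) = 189/685

P(the item is actually defective|the item is flagged defective) = 189/685 ≈ 27.59%


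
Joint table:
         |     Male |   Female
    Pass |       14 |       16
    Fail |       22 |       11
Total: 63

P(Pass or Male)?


P(Pass∨Male) = P(Pass) + P(Male) - P(Pass∧Male)
= (30 + 36 - 14)/63 = 52/63

P = 52/63 ≈ 82.54%


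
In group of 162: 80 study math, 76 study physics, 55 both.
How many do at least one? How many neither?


|A∪B| = 80+76-55 = 101
Neither = 162-101 = 61

At least one: 101; Neither: 61


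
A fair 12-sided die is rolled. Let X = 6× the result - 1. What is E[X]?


E[die] = (1+12)/2 = 13/2
E[X] = 6×13/2 - 1 = 38

E[X] = 38


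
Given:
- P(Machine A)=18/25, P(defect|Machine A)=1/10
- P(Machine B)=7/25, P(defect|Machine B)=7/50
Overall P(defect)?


P(B) = Σ P(B|Aᵢ)×P(Aᵢ)
  1/10×18/25 = 9/125
  7/50×7/25 = 49/1250
Sum = 139/1250

P(defect) = 139/1250 ≈ 11.12%


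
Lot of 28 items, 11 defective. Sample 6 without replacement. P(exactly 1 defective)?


Hypergeometric: C(11,1)×C(17,5)/C(28,6)
= 11×6188/376740 = 187/1035

P(X=1) = 187/1035 ≈ 18.07%


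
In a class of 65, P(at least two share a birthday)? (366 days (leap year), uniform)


P(all different) = Π(366-i)/366 for i=0..64
= 0.002358
P(match) = 1 - 0.002358 = 0.997642

P ≈ 0.9976 ≈ 99.76%


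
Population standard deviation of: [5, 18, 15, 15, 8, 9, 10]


Mean = 80/7
  (5-80/7)²=2025/49
  (18-80/7)²=2116/49
  (15-80/7)²=625/49
  (15-80/7)²=625/49
  (8-80/7)²=576/49
  (9-80/7)²=289/49
  (10-80/7)²=100/49
Σ(x-μ)² = 908/7
σ² = (908/7)/7 = 908/49

σ = √(908/49) ≈ 4.3047


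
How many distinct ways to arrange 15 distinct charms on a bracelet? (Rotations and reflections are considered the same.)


Free circular arrangements: rotations and reflections both identified.
(n-1)!/2 = 14!/2 = 87178291200/2 = 43589145600

43589145600


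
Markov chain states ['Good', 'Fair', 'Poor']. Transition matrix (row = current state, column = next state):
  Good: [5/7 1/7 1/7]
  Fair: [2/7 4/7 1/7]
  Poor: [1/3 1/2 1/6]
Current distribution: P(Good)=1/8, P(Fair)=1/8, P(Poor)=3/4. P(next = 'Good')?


P(next=Good) = Σᵢ P(now=i)×P(i→Good)
= 1/8×5/7 + 1/8×2/7 + 3/4×1/3
= 5/56 + 1/28 + 1/4 = 3/8

P = 3/8 ≈ 0.3750


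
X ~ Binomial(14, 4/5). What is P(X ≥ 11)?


P(X ≥ 11) = Σ P(X=i) for i=11..14
P(X=11) = 1526726656/6103515625
P(X=12) = 1526726656/6103515625
P(X=13) = 939524096/6103515625
P(X=14) = 268435456/6103515625
Sum = 4261412864/6103515625

P(X ≥ 11) = 4261412864/6103515625 ≈ 69.82%


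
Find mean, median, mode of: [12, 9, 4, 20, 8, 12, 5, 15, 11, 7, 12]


Sorted: [4, 5, 7, 8, 9, 11, 12, 12, 12, 15, 20]
Mean = 115/11
Median = 11
Freq: {12: 3, 9: 1, 4: 1, 20: 1, 8: 1, 5: 1, 15: 1, 11: 1, 7: 1}
Mode: [12]

Mean=115/11, Median=11, Mode=12


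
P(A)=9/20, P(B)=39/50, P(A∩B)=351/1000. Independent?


P(A)×P(B) = 351/1000
P(A∩B) = 351/1000
Equal ✓ → Independent

Yes, independent


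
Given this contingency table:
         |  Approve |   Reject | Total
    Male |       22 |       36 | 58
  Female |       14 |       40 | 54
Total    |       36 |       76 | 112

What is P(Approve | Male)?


P(Approve | Male) = 22/(22+36) = 22/58 = 11/29

P(Approve|Male) = 11/29 ≈ 37.93%


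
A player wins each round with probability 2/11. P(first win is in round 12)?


Geometric: P(X=12) = (1-p)^(k-1)×p = (9/11)^11×2/11 = 62762119218/3138428376721

P(X=12) = 62762119218/3138428376721 ≈ 2.00%


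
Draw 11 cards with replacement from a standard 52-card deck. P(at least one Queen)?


P(not a Queen) = 48/52 = 12/13
P(none in 11 draws) = (12/13)^11 = 743008370688/1792160394037
P(≥1 Queen) = 1 - 743008370688/1792160394037 = 1049152023349/1792160394037

P = 1049152023349/1792160394037 ≈ 58.54%


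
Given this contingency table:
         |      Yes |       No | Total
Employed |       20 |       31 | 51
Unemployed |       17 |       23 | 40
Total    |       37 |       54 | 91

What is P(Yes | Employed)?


P(Yes | Employed) = 20/(20+31) = 20/51

P(Yes|Employed) = 20/51 ≈ 39.22%


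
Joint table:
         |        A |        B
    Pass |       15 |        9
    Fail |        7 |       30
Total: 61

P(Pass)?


P(Pass) = (15+9)/61 = 24/61

P(Pass) = 24/61 ≈ 39.34%


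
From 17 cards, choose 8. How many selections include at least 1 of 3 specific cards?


Complement: C(17,8) - C(14,8) = 24310 - 3003 = 21307

21307


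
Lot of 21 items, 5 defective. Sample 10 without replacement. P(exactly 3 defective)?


Hypergeometric: C(5,3)×C(16,7)/C(21,10)
= 10×11440/352716 = 2200/6783

P(X=3) = 2200/6783 ≈ 32.43%


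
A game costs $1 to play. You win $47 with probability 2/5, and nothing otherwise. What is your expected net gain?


E[gain] = (47-1)×2/5 + (-1)×3/5
= 92/5 - 3/5 = 89/5

Expected net gain = $89/5 ≈ $17.80


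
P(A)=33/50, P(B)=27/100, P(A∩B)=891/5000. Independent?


P(A)×P(B) = 891/5000
P(A∩B) = 891/5000
Equal ✓ → Independent

Yes, independent


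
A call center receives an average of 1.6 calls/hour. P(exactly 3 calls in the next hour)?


Poisson(λ=1.6): P(X=3) = e^(-λ)×λ^k/k!
= e^(-1.6) × 1.6^3 / 3!
≈ 0.201896518 × 4.096 / 6 ≈ 0.137828

P(X=3) ≈ 0.137828 ≈ 13.78%


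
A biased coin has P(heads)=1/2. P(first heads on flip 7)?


Geometric: P(X=7) = (1-p)^(k-1)×p = (1/2)^6×1/2 = 1/128

P(X=7) = 1/128 ≈ 0.78%


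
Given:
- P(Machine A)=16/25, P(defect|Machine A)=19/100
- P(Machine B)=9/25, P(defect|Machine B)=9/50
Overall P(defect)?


P(B) = Σ P(B|Aᵢ)×P(Aᵢ)
  19/100×16/25 = 76/625
  9/50×9/25 = 81/1250
Sum = 233/1250

P(defect) = 233/1250 ≈ 18.64%


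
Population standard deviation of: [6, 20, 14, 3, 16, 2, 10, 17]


Mean = 88/8 = 11
  (6-11)²=25
  (20-11)²=81
  (14-11)²=9
  (3-11)²=64
  (16-11)²=25
  (2-11)²=81
  (10-11)²=1
  (17-11)²=36
Σ(x-μ)² = 322
σ² = 322/8 = 161/4

σ = √(161/4) ≈ 6.3443


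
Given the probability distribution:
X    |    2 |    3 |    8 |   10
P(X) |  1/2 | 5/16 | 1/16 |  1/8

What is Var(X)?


E[X] = 59/16
E[X²] = 341/16
Var(X) = E[X²] - (E[X])² = 341/16 - 3481/256 = 1975/256

Var(X) = 1975/256 ≈ 7.7148


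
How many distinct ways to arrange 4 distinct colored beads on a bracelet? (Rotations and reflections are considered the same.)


Free circular arrangements: rotations and reflections both identified.
(n-1)!/2 = 3!/2 = 6/2 = 3

3


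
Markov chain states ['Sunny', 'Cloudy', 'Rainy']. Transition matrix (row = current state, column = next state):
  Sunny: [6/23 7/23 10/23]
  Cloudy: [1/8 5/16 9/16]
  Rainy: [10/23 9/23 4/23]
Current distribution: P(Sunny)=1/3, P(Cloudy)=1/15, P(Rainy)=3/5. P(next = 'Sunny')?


P(next=Sunny) = Σᵢ P(now=i)×P(i→Sunny)
= 1/3×6/23 + 1/15×1/8 + 3/5×10/23
= 2/23 + 1/120 + 6/23 = 983/2760

P = 983/2760 ≈ 0.3562


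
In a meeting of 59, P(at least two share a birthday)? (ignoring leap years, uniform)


P(all different) = Π(365-i)/365 for i=0..58
= 0.007011
P(match) = 1 - 0.007011 = 0.992989

P ≈ 0.9930 ≈ 99.30%


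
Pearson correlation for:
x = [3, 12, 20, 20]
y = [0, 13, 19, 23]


n=4, Σx=55, Σy=55, Σxy=996, Σx²=953, Σy²=1059
r = (4×996 - 55×55)/√((4×953 - 55²)(4×1059 - 55²))
= 959/√(787×1211) = 959/√953057 ≈ 959/976.2464 ≈ 0.9823

r ≈ 0.9823


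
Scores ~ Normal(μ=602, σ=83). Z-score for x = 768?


z = (x - μ)/σ = (768 - 602)/83 = 2.0

z = 2.0


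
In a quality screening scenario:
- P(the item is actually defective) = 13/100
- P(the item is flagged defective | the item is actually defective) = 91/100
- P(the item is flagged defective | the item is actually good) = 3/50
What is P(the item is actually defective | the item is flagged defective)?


Using Bayes' theorem:
P(A|B) = P(B|A)·P(A) / P(B)

P(the item is flagged defective) = 91/100 × 13/100 + 3/50 × 87/100
= 1183/10000 + 261/5000 = 341/2000

P(the item is actually defective|the item is flagged defective) = (1183/10000) / (341/2000) = 1183/1705

P(the item is actually defective|the item is flagged defective) = 1183/1705 ≈ 69.38%


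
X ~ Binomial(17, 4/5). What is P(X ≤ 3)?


P(X ≤ 3) = Σ P(X=i) for i=0..3
P(X=0) = 1/762939453125
P(X=1) = 68/762939453125
P(X=2) = 2176/762939453125
P(X=3) = 8704/152587890625
Sum = 9153/152587890625

P(X ≤ 3) = 9153/152587890625 ≈ 0.00%


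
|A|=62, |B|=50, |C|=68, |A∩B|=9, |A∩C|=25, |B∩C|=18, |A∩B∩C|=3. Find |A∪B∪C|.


|A∪B∪C| = 62+50+68-9-25-18+3 = 131

|A∪B∪C| = 131


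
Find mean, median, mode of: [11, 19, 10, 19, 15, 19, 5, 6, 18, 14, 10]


Sorted: [5, 6, 10, 10, 11, 14, 15, 18, 19, 19, 19]
Mean = 146/11
Median = 14
Freq: {11: 1, 19: 3, 10: 2, 15: 1, 5: 1, 6: 1, 18: 1, 14: 1}
Mode: [19]

Mean=146/11, Median=14, Mode=19


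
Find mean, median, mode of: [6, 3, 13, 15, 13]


Sorted: [3, 6, 13, 13, 15]
Mean = 50/5 = 10
Median = 13
Freq: {6: 1, 3: 1, 13: 2, 15: 1}
Mode: [13]

Mean=10, Median=13, Mode=13


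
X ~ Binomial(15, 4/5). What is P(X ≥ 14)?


P(X ≥ 14) = Σ P(X=i) for i=14..15
P(X=14) = 805306368/6103515625
P(X=15) = 1073741824/30517578125
Sum = 5100273664/30517578125

P(X ≥ 14) = 5100273664/30517578125 ≈ 16.71%


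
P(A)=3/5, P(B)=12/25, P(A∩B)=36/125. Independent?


P(A)×P(B) = 36/125
P(A∩B) = 36/125
Equal ✓ → Independent

Yes, independent


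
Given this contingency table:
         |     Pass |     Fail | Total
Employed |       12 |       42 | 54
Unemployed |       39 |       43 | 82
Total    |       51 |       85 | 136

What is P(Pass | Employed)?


P(Pass | Employed) = 12/(12+42) = 12/54 = 2/9

P(Pass|Employed) = 2/9 ≈ 22.22%


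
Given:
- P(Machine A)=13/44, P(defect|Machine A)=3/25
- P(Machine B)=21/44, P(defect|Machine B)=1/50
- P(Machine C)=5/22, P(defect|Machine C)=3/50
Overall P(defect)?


P(B) = Σ P(B|Aᵢ)×P(Aᵢ)
  3/25×13/44 = 39/1100
  1/50×21/44 = 21/2200
  3/50×5/22 = 3/220
Sum = 129/2200

P(defect) = 129/2200 ≈ 5.86%


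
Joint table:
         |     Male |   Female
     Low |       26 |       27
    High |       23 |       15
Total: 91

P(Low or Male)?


P(Low∨Male) = P(Low) + P(Male) - P(Low∧Male)
= (53 + 49 - 26)/91 = 76/91

P = 76/91 ≈ 83.52%


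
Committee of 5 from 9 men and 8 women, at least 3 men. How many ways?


Count by #men:
  3M,2W: C(9,3)×C(8,2)=2352
  4M,1W: C(9,4)×C(8,1)=1008
  5M,0W: C(9,5)×C(8,0)=126
Total = 3486

3486


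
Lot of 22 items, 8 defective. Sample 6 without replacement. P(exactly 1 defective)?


Hypergeometric: C(8,1)×C(14,5)/C(22,6)
= 8×2002/74613 = 208/969

P(X=1) = 208/969 ≈ 21.47%


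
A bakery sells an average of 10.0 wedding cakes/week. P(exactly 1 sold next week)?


Poisson(λ=10.0): P(X=1) = e^(-λ)×λ^k/k!
= e^(-10.0) × 10.0^1 / 1!
≈ 4.539992976e-05 × 10 / 1 ≈ 0.000454

P(X=1) ≈ 0.000454 ≈ 0.05%


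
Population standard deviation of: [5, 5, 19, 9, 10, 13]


Mean = 61/6
  (5-61/6)²=961/36
  (5-61/6)²=961/36
  (19-61/6)²=2809/36
  (9-61/6)²=49/36
  (10-61/6)²=1/36
  (13-61/6)²=289/36
Σ(x-μ)² = 845/6
σ² = (845/6)/6 = 845/36

σ = √(845/36) ≈ 4.8448


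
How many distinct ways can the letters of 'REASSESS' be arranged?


Letters: 8, freq: {'R': 1, 'E': 2, 'A': 1, 'S': 4}
8!/(1!×2!×1!×4!) = 40320/48 = 840

840


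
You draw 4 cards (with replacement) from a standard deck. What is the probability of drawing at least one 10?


P(not a 10) = 48/52 = 12/13
P(none in 4 draws) = (12/13)^4 = 20736/28561
P(≥1 10) = 1 - 20736/28561 = 7825/28561

P = 7825/28561 ≈ 27.40%


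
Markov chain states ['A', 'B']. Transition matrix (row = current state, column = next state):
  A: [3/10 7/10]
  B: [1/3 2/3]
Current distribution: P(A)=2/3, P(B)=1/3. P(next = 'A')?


P(next=A) = Σᵢ P(now=i)×P(i→A)
= 2/3×3/10 + 1/3×1/3
= 1/5 + 1/9 = 14/45

P = 14/45 ≈ 0.3111


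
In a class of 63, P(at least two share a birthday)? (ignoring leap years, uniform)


P(all different) = Π(365-i)/365 for i=0..62
= 0.003396
P(match) = 1 - 0.003396 = 0.996604

P ≈ 0.9966 ≈ 99.66%


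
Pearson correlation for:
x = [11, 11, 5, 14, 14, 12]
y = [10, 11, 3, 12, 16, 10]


n=6, Σx=67, Σy=62, Σxy=758, Σx²=803, Σy²=730
r = (6×758 - 67×62)/√((6×803 - 67²)(6×730 - 62²))
= 394/√(329×536) = 394/√176344 ≈ 394/419.9333 ≈ 0.9382

r ≈ 0.9382


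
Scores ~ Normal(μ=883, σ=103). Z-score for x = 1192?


z = (x - μ)/σ = (1192 - 883)/103 = 3.0

z = 3.0


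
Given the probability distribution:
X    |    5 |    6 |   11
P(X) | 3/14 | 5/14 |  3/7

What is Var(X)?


E[X] = 111/14
E[X²] = 981/14
Var(X) = E[X²] - (E[X])² = 981/14 - 12321/196 = 1413/196

Var(X) = 1413/196 ≈ 7.2092


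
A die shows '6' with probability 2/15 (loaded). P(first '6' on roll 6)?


Geometric: P(X=6) = (1-p)^(k-1)×p = (13/15)^5×2/15 = 742586/11390625

P(X=6) = 742586/11390625 ≈ 6.52%


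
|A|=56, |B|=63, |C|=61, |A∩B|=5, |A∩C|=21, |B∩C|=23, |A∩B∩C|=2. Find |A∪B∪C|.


|A∪B∪C| = 56+63+61-5-21-23+2 = 133

|A∪B∪C| = 133


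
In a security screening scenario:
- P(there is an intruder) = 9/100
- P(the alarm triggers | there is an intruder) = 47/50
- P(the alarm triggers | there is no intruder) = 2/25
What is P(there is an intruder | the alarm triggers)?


Using Bayes' theorem:
P(A|B) = P(B|A)·P(A) / P(B)

P(the alarm triggers) = 47/50 × 9/100 + 2/25 × 91/100
= 423/5000 + 91/1250 = 787/5000

P(there is an intruder|the alarm triggers) = (423/5000) / (787/5000) = 423/787

P(there is an intruder|the alarm triggers) = 423/787 ≈ 53.75%


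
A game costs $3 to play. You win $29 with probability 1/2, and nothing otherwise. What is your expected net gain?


E[gain] = (29-3)×1/2 + (-3)×1/2
= 13 - 3/2 = 23/2

Expected net gain = $23/2 ≈ $11.50


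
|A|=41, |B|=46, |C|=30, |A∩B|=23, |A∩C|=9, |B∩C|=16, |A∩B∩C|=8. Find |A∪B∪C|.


|A∪B∪C| = 41+46+30-23-9-16+8 = 77

|A∪B∪C| = 77


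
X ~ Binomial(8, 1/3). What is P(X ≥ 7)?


P(X ≥ 7) = Σ P(X=i) for i=7..8
P(X=7) = 16/6561
P(X=8) = 1/6561
Sum = 17/6561

P(X ≥ 7) = 17/6561 ≈ 0.26%


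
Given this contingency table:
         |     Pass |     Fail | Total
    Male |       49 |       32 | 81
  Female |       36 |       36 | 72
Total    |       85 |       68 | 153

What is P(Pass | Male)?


P(Pass | Male) = 49/(49+32) = 49/81

P(Pass|Male) = 49/81 ≈ 60.49%


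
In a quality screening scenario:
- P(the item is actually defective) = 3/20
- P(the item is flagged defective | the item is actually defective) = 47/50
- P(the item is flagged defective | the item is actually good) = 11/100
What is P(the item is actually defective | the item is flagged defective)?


Using Bayes' theorem:
P(A|B) = P(B|A)·P(A) / P(B)

P(the item is flagged defective) = 47/50 × 3/20 + 11/100 × 17/20
= 141/1000 + 187/2000 = 469/2000

P(the item is actually defective|the item is flagged defective) = (141/1000) / (469/2000) = 282/469

P(the item is actually defective|the item is flagged defective) = 282/469 ≈ 60.13%


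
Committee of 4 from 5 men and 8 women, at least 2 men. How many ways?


Count by #men:
  2M,2W: C(5,2)×C(8,2)=280
  3M,1W: C(5,3)×C(8,1)=80
  4M,0W: C(5,4)×C(8,0)=5
Total = 365

365


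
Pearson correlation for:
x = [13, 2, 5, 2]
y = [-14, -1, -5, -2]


n=4, Σx=22, Σy=-22, Σxy=-213, Σx²=202, Σy²=226
r = (4×(-213) - 22×(-22))/√((4×202 - 22²)(4×226 - (-22)²))
= -368/√(324×420) = -368/√136080 ≈ -368/368.8902 ≈ -0.9976

r ≈ -0.9976


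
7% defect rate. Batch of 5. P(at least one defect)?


P(all good) = (93/100)^5 = 6956883693/10000000000
P(≥1 defect) = 3043116307/10000000000

P = 3043116307/10000000000 ≈ 30.43%


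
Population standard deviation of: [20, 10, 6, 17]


Mean = 53/4
  (20-53/4)²=729/16
  (10-53/4)²=169/16
  (6-53/4)²=841/16
  (17-53/4)²=225/16
Σ(x-μ)² = 491/4
σ² = (491/4)/4 = 491/16

σ = √(491/16) ≈ 5.5396


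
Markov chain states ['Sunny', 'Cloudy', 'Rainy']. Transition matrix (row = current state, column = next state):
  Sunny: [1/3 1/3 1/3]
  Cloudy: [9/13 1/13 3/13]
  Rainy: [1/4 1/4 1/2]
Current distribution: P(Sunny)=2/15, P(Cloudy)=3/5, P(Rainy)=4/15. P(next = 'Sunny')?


P(next=Sunny) = Σᵢ P(now=i)×P(i→Sunny)
= 2/15×1/3 + 3/5×9/13 + 4/15×1/4
= 2/45 + 27/65 + 1/15 = 308/585

P = 308/585 ≈ 0.5265


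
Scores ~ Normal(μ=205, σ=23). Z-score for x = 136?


z = (x - μ)/σ = (136 - 205)/23 = -3.0

z = -3.0


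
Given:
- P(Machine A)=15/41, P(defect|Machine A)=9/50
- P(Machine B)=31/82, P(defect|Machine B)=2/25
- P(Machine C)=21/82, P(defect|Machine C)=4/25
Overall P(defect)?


P(B) = Σ P(B|Aᵢ)×P(Aᵢ)
  9/50×15/41 = 27/410
  2/25×31/82 = 31/1025
  4/25×21/82 = 42/1025
Sum = 281/2050

P(defect) = 281/2050 ≈ 13.71%


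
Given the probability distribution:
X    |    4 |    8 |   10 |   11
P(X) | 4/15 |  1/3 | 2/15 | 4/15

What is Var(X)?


E[X] = 8
E[X²] = 356/5
Var(X) = E[X²] - (E[X])² = 356/5 - 64 = 36/5

Var(X) = 36/5 ≈ 7.2000


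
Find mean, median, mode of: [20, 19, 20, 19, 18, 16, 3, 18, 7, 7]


Sorted: [3, 7, 7, 16, 18, 18, 19, 19, 20, 20]
Mean = 147/10
Median = 18
Freq: {20: 2, 19: 2, 18: 2, 16: 1, 3: 1, 7: 2}
Mode: [7, 18, 19, 20]

Mean=147/10, Median=18, Mode=[7, 18, 19, 20]


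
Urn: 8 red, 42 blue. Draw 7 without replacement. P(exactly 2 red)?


Hypergeometric: C(8,2)×C(42,5)/C(50,7)
= 28×850668/99884400 = 70889/297275

P(X=2) = 70889/297275 ≈ 23.85%


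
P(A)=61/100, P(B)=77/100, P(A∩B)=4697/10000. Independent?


P(A)×P(B) = 4697/10000
P(A∩B) = 4697/10000
Equal ✓ → Independent

Yes, independent


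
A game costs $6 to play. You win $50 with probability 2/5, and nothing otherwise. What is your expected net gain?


E[gain] = (50-6)×2/5 + (-6)×3/5
= 88/5 - 18/5 = 14

Expected net gain = $14 ≈ $14.00


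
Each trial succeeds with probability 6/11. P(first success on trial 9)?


Geometric: P(X=9) = (1-p)^(k-1)×p = (5/11)^8×6/11 = 2343750/2357947691

P(X=9) = 2343750/2357947691 ≈ 0.10%


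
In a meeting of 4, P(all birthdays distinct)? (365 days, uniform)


P(all different) = Π(365-i)/365 for i=0..3
= (365/365)×(364/365)×...×(362/365)
= 0.983644

P ≈ 0.9836 ≈ 98.36%


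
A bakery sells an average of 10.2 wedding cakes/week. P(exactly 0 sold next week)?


Poisson(λ=10.2): P(X=0) = e^(-λ)×λ^k/k!
= e^(-10.2) × 10.2^0 / 0!
≈ 3.717031868e-05 × 1 / 1 ≈ 0.000037

P(X=0) ≈ 0.000037 ≈ 0.00%


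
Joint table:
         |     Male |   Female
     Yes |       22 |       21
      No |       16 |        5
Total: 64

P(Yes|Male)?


P(Yes|Male) = 22/(22+16) = 22/38 = 11/19

P = 11/19 ≈ 57.89%


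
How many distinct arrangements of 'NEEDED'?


Letters: 6, freq: {'N': 1, 'E': 3, 'D': 2}
6!/(1!×3!×2!) = 720/12 = 60

60


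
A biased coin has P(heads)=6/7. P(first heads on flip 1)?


Geometric: P(X=1) = (1-p)^(k-1)×p = (1/7)^0×6/7 = 6/7

P(X=1) = 6/7 ≈ 85.71%


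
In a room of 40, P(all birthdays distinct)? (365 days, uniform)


P(all different) = Π(365-i)/365 for i=0..39
= (365/365)×(364/365)×...×(326/365)
= 0.108768

P ≈ 0.1088 ≈ 10.88%


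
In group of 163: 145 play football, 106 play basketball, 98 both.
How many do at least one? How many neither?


|A∪B| = 145+106-98 = 153
Neither = 163-153 = 10

At least one: 153; Neither: 10


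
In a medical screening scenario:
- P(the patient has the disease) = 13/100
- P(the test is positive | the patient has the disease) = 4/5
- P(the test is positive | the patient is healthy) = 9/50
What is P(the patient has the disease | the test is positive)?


Using Bayes' theorem:
P(A|B) = P(B|A)·P(A) / P(B)

P(the test is positive) = 4/5 × 13/100 + 9/50 × 87/100
= 13/125 + 783/5000 = 1303/5000

P(the patient has the disease|the test is positive) = (13/125) / (1303/5000) = 520/1303

P(the patient has the disease|the test is positive) = 520/1303 ≈ 39.91%


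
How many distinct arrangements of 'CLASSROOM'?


Letters: 9, freq: {'C': 1, 'L': 1, 'A': 1, 'S': 2, 'R': 1, 'O': 2, 'M': 1}
9!/(1!×1!×1!×2!×1!×2!×1!) = 362880/4 = 90720

90720


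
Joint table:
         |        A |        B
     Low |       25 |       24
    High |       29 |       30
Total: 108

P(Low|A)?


P(Low|A) = 25/(25+29) = 25/54

P = 25/54 ≈ 46.30%


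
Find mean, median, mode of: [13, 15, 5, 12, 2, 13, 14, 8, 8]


Sorted: [2, 5, 8, 8, 12, 13, 13, 14, 15]
Mean = 90/9 = 10
Median = 12
Freq: {13: 2, 15: 1, 5: 1, 12: 1, 2: 1, 14: 1, 8: 2}
Mode: [8, 13]

Mean=10, Median=12, Mode=[8, 13]


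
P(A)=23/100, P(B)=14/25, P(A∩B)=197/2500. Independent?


P(A)×P(B) = 161/1250
P(A∩B) = 197/2500
Not equal → NOT independent

No, not independent


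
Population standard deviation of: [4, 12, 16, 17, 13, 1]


Mean = 63/6 = 21/2
  (4-21/2)²=169/4
  (12-21/2)²=9/4
  (16-21/2)²=121/4
  (17-21/2)²=169/4
  (13-21/2)²=25/4
  (1-21/2)²=361/4
Σ(x-μ)² = 427/2
σ² = (427/2)/6 = 427/12

σ = √(427/12) ≈ 5.9652


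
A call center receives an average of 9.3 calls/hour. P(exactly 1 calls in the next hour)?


Poisson(λ=9.3): P(X=1) = e^(-λ)×λ^k/k!
= e^(-9.3) × 9.3^1 / 1!
≈ 9.142423148e-05 × 9.3 / 1 ≈ 0.000850

P(X=1) ≈ 0.000850 ≈ 0.09%


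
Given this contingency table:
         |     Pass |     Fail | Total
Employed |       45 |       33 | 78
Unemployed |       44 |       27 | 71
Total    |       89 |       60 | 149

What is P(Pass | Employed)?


P(Pass | Employed) = 45/(45+33) = 45/78 = 15/26

P(Pass|Employed) = 15/26 ≈ 57.69%


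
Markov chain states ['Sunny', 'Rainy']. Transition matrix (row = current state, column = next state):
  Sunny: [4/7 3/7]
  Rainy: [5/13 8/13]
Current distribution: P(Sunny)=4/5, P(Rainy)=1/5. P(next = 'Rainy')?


P(next=Rainy) = Σᵢ P(now=i)×P(i→Rainy)
= 4/5×3/7 + 1/5×8/13
= 12/35 + 8/65 = 212/455

P = 212/455 ≈ 0.4659


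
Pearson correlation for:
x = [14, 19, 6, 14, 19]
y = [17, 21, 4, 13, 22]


n=5, Σx=72, Σy=77, Σxy=1261, Σx²=1150, Σy²=1399
r = (5×1261 - 72×77)/√((5×1150 - 72²)(5×1399 - 77²))
= 761/√(566×1066) = 761/√603356 ≈ 761/776.7599 ≈ 0.9797

r ≈ 0.9797


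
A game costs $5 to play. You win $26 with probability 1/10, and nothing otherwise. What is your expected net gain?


E[gain] = (26-5)×1/10 + (-5)×9/10
= 21/10 - 9/2 = -12/5

Expected net gain = $-12/5 ≈ $-2.40


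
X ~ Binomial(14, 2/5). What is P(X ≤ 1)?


P(X ≤ 1) = Σ P(X=i) for i=0..1
P(X=0) = 4782969/6103515625
P(X=1) = 44641044/6103515625
Sum = 49424013/6103515625

P(X ≤ 1) = 49424013/6103515625 ≈ 0.81%


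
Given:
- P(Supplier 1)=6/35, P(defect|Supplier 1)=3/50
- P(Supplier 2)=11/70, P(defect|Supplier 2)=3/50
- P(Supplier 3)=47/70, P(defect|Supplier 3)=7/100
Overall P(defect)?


P(B) = Σ P(B|Aᵢ)×P(Aᵢ)
  3/50×6/35 = 9/875
  3/50×11/70 = 33/3500
  7/100×47/70 = 47/1000
Sum = 467/7000

P(defect) = 467/7000 ≈ 6.67%


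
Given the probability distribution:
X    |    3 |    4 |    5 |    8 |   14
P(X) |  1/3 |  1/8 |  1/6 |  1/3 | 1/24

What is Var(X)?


E[X] = 67/12
E[X²] = 116/3
Var(X) = E[X²] - (E[X])² = 116/3 - 4489/144 = 1079/144

Var(X) = 1079/144 ≈ 7.4931


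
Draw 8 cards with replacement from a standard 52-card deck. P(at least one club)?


P(not a club) = 39/52 = 3/4
P(none in 8 draws) = (3/4)^8 = 6561/65536
P(≥1 club) = 1 - 6561/65536 = 58975/65536

P = 58975/65536 ≈ 89.99%


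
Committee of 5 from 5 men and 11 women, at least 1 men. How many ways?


Count by #men:
  1M,4W: C(5,1)×C(11,4)=1650
  2M,3W: C(5,2)×C(11,3)=1650
  3M,2W: C(5,3)×C(11,2)=550
  4M,1W: C(5,4)×C(11,1)=55
  5M,0W: C(5,5)×C(11,0)=1
Total = 3906

3906


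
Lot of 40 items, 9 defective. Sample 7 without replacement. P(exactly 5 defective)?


Hypergeometric: C(9,5)×C(31,2)/C(40,7)
= 126×465/18643560 = 1953/621452

P(X=5) = 1953/621452 ≈ 0.31%


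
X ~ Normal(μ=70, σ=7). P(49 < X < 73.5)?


z₁=(49-70)/7=-3.0, z₂=(73.5-70)/7=0.5
P = Φ(0.5) - Φ(-3.0) = 0.691462 - 0.001350 = 0.690112 ≈ 0.6901

P(49 < X < 73.5) ≈ 0.6901


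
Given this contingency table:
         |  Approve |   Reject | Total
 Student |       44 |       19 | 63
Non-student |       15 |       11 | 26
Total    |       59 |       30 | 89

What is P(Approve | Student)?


P(Approve | Student) = 44/(44+19) = 44/63

P(Approve|Student) = 44/63 ≈ 69.84%


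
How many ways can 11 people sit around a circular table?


Circular arrangements of 11 distinct objects: fix one position to break rotational symmetry.
(n-1)! = 10! = 3628800

3628800


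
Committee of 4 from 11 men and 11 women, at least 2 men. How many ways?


Count by #men:
  2M,2W: C(11,2)×C(11,2)=3025
  3M,1W: C(11,3)×C(11,1)=1815
  4M,0W: C(11,4)×C(11,0)=330
Total = 5170

5170


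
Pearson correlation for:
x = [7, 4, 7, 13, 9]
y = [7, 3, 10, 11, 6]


n=5, Σx=40, Σy=37, Σxy=328, Σx²=364, Σy²=315
r = (5×328 - 40×37)/√((5×364 - 40²)(5×315 - 37²))
= 160/√(220×206) = 160/√45320 ≈ 160/212.8849 ≈ 0.7516

r ≈ 0.7516


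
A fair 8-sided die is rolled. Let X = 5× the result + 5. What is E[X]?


E[die] = (1+8)/2 = 9/2
E[X] = 5×9/2 + 5 = 55/2

E[X] = 55/2


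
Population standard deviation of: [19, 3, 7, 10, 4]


Mean = 43/5
  (19-43/5)²=2704/25
  (3-43/5)²=784/25
  (7-43/5)²=64/25
  (10-43/5)²=49/25
  (4-43/5)²=529/25
Σ(x-μ)² = 826/5
σ² = (826/5)/5 = 826/25

σ = √(826/25) ≈ 5.7480


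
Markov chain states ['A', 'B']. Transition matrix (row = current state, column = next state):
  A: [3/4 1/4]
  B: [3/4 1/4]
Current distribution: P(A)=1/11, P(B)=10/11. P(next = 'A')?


P(next=A) = Σᵢ P(now=i)×P(i→A)
= 1/11×3/4 + 10/11×3/4
= 3/44 + 15/22 = 3/4

P = 3/4 ≈ 0.7500


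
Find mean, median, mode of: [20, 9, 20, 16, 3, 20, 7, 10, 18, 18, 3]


Sorted: [3, 3, 7, 9, 10, 16, 18, 18, 20, 20, 20]
Mean = 144/11
Median = 16
Freq: {20: 3, 9: 1, 16: 1, 3: 2, 7: 1, 10: 1, 18: 2}
Mode: [20]

Mean=144/11, Median=16, Mode=20


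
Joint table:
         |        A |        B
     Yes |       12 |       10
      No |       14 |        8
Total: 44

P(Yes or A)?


P(Yes∨A) = P(Yes) + P(A) - P(Yes∧A)
= (22 + 26 - 12)/44 = 36/44 = 9/11

P = 9/11 ≈ 81.82%


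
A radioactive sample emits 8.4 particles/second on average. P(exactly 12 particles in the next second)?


Poisson(λ=8.4): P(X=12) = e^(-λ)×λ^k/k!
= e^(-8.4) × 8.4^12 / 12!
≈ 0.0002248673242 × 123410307017 / 479001600 ≈ 0.057935

P(X=12) ≈ 0.057935 ≈ 5.79%


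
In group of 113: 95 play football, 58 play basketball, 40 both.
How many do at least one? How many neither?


|A∪B| = 95+58-40 = 113
Neither = 113-113 = 0

At least one: 113; Neither: 0


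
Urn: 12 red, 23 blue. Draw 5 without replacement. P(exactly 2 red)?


Hypergeometric: C(12,2)×C(23,3)/C(35,5)
= 66×1771/324632 = 759/2108

P(X=2) = 759/2108 ≈ 36.01%


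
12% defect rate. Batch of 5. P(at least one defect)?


P(all good) = (22/25)^5 = 5153632/9765625
P(≥1 defect) = 4611993/9765625

P = 4611993/9765625 ≈ 47.23%


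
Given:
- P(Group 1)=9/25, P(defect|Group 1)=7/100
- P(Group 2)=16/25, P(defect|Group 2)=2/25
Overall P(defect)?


P(B) = Σ P(B|Aᵢ)×P(Aᵢ)
  7/100×9/25 = 63/2500
  2/25×16/25 = 32/625
Sum = 191/2500

P(defect) = 191/2500 ≈ 7.64%


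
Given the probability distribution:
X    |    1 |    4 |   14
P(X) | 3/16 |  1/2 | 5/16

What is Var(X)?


E[X] = 105/16
E[X²] = 1111/16
Var(X) = E[X²] - (E[X])² = 1111/16 - 11025/256 = 6751/256

Var(X) = 6751/256 ≈ 26.3711


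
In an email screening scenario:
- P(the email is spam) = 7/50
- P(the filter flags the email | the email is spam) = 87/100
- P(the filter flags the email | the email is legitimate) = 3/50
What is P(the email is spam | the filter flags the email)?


Using Bayes' theorem:
P(A|B) = P(B|A)·P(A) / P(B)

P(the filter flags the email) = 87/100 × 7/50 + 3/50 × 43/50
= 609/5000 + 129/2500 = 867/5000

P(the email is spam|the filter flags the email) = (609/5000) / (867/5000) = 203/289

P(the email is spam|the filter flags the email) = 203/289 ≈ 70.24%


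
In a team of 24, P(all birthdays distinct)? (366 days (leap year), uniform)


P(all different) = Π(366-i)/366 for i=0..23
= (366/366)×(365/366)×...×(343/366)
= 0.462654

P ≈ 0.4627 ≈ 46.27%


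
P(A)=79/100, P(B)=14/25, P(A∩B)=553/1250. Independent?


P(A)×P(B) = 553/1250
P(A∩B) = 553/1250
Equal ✓ → Independent

Yes, independent


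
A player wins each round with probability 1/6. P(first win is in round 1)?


Geometric: P(X=1) = (1-p)^(k-1)×p = (5/6)^0×1/6 = 1/6

P(X=1) = 1/6 ≈ 16.67%


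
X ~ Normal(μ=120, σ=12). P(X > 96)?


z = (96-120)/12 = -2.0
P(X > 96) = 1 - P(Z ≤ -2.0) = 1 - 0.0228 = 0.9772

P(X > 96) ≈ 0.9772


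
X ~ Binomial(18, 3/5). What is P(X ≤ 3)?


P(X ≤ 3) = Σ P(X=i) for i=0..3
P(X=0) = 262144/3814697265625
P(X=1) = 7077888/3814697265625
P(X=2) = 90243072/3814697265625
P(X=3) = 721944576/3814697265625
Sum = 163905536/762939453125

P(X ≤ 3) = 163905536/762939453125 ≈ 0.02%


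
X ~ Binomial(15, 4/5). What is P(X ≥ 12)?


P(X ≥ 12) = Σ P(X=i) for i=12..15
P(X=12) = 1526726656/6103515625
P(X=13) = 1409286144/6103515625
P(X=14) = 805306368/6103515625
P(X=15) = 1073741824/30517578125
Sum = 19780337664/30517578125

P(X ≥ 12) = 19780337664/30517578125 ≈ 64.82%


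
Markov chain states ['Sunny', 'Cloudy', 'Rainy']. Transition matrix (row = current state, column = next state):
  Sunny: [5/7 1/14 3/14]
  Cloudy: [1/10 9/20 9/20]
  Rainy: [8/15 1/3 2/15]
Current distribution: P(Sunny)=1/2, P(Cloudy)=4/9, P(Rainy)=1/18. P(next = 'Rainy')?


P(next=Rainy) = Σᵢ P(now=i)×P(i→Rainy)
= 1/2×3/14 + 4/9×9/20 + 1/18×2/15
= 3/28 + 1/5 + 1/135 = 1189/3780

P = 1189/3780 ≈ 0.3146


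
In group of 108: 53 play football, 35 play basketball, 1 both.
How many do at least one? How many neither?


|A∪B| = 53+35-1 = 87
Neither = 108-87 = 21

At least one: 87; Neither: 21


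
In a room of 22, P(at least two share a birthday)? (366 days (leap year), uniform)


P(all different) = Π(366-i)/366 for i=0..21
= 0.525249
P(match) = 1 - 0.525249 = 0.474751

P ≈ 0.4748 ≈ 47.48%


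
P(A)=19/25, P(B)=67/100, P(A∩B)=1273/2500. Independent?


P(A)×P(B) = 1273/2500
P(A∩B) = 1273/2500
Equal ✓ → Independent

Yes, independent


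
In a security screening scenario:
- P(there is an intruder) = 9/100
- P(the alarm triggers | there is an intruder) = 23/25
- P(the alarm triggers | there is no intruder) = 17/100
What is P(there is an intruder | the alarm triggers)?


Using Bayes' theorem:
P(A|B) = P(B|A)·P(A) / P(B)

P(the alarm triggers) = 23/25 × 9/100 + 17/100 × 91/100
= 207/2500 + 1547/10000 = 19/80

P(there is an intruder|the alarm triggers) = (207/2500) / (19/80) = 828/2375

P(there is an intruder|the alarm triggers) = 828/2375 ≈ 34.86%


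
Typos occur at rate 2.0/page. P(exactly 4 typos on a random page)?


Poisson(λ=2.0): P(X=4) = e^(-λ)×λ^k/k!
= e^(-2.0) × 2.0^4 / 4!
≈ 0.1353352832 × 16 / 24 ≈ 0.090224

P(X=4) ≈ 0.090224 ≈ 9.02%


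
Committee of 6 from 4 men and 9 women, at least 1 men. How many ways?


Count by #men:
  1M,5W: C(4,1)×C(9,5)=504
  2M,4W: C(4,2)×C(9,4)=756
  3M,3W: C(4,3)×C(9,3)=336
  4M,2W: C(4,4)×C(9,2)=36
Total = 1632

1632


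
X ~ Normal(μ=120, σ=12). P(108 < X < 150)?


z₁=(108-120)/12=-1.0, z₂=(150-120)/12=2.5
P = Φ(2.5) - Φ(-1.0) = 0.993790 - 0.158655 = 0.835135 ≈ 0.8351

P(108 < X < 150) ≈ 0.8351


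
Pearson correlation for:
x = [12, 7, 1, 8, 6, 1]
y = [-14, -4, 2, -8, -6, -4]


n=6, Σx=35, Σy=-34, Σxy=-298, Σx²=295, Σy²=332
r = (6×(-298) - 35×(-34))/√((6×295 - 35²)(6×332 - (-34)²))
= -598/√(545×836) = -598/√455620 ≈ -598/674.9963 ≈ -0.8859

r ≈ -0.8859


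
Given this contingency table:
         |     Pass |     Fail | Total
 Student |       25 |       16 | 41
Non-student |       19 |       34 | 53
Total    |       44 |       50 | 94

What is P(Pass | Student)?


P(Pass | Student) = 25/(25+16) = 25/41

P(Pass|Student) = 25/41 ≈ 60.98%


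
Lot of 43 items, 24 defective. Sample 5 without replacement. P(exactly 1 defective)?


Hypergeometric: C(24,1)×C(19,4)/C(43,5)
= 24×3876/962598 = 15504/160433

P(X=1) = 15504/160433 ≈ 9.66%


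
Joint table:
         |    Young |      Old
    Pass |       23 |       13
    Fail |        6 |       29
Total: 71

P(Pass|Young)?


P(Pass|Young) = 23/(23+6) = 23/29

P = 23/29 ≈ 79.31%


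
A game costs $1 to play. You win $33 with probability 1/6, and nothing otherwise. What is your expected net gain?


E[gain] = (33-1)×1/6 + (-1)×5/6
= 16/3 - 5/6 = 9/2

Expected net gain = $9/2 ≈ $4.50


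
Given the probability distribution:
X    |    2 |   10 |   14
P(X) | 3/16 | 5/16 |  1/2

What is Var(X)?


E[X] = 21/2
E[X²] = 130
Var(X) = E[X²] - (E[X])² = 130 - 441/4 = 79/4

Var(X) = 79/4 ≈ 19.7500


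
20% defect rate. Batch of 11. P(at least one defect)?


P(all good) = (4/5)^11 = 4194304/48828125
P(≥1 defect) = 44633821/48828125

P = 44633821/48828125 ≈ 91.41%


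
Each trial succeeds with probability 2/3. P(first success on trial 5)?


Geometric: P(X=5) = (1-p)^(k-1)×p = (1/3)^4×2/3 = 2/243

P(X=5) = 2/243 ≈ 0.82%
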